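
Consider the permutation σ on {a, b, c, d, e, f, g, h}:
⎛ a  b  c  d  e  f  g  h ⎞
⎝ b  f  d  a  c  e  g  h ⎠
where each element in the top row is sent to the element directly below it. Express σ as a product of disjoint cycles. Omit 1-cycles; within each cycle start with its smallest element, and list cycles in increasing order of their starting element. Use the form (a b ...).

From a: a → b → f → e → c → d → a, closing the cycle (a b f e c d).
Repeating from the next unused element and collecting all non-trivial cycles gives (a b f e c d).

(a b f e c d)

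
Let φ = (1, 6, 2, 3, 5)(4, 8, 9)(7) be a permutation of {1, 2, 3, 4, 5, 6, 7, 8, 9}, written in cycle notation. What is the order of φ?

15

The disjoint cycles have lengths 5, 3, 1.
The order of φ is the least common multiple of its cycle lengths: lcm(5, 3) = 15.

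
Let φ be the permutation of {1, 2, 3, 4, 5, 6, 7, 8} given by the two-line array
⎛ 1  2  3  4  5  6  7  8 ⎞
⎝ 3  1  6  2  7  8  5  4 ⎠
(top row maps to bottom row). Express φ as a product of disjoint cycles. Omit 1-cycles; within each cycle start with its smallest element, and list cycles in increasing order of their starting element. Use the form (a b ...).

From 1: 1 → 3 → 6 → 8 → 4 → 2 → 1, closing the cycle (1 3 6 8 4 2).
Repeating from the next unused element and collecting all non-trivial cycles gives (1 3 6 8 4 2)(5 7).

(1 3 6 8 4 2)(5 7)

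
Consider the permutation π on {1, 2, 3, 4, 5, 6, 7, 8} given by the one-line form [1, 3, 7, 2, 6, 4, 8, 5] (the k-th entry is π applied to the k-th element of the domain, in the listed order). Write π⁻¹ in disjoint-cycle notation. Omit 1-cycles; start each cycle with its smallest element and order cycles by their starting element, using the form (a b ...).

First write π in disjoint cycles: (2 3 7 8 5 6 4).
Reversing each cycle (and rotating so the smallest element leads) gives π⁻¹ = (2 4 6 5 8 7 3).

(2 4 6 5 8 7 3)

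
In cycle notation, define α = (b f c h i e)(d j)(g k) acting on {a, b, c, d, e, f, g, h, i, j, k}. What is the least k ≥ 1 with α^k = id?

The disjoint cycles have lengths 6, 2, 2, 1.
The order of α is the least common multiple of its cycle lengths: lcm(6, 2, 2) = 6.

6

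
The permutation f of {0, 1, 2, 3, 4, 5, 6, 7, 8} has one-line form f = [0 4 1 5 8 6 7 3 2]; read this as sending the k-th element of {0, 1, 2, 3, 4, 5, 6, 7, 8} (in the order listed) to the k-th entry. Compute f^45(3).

5

Tracing 3 → 5 → … returns to 3 after 4 steps, so 3 lies in a 4-cycle (3, 5, 6, 7).
On a 4-cycle, f^4 is the identity, so f^45 = f^1 there (45 ≡ 1 mod 4).
Advancing 1 step from 3: 3 → 5.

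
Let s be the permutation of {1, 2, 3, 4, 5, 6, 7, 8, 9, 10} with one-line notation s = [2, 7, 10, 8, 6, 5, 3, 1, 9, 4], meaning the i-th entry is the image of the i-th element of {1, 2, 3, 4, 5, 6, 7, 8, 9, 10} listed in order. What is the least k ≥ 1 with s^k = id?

Writing s as disjoint cycles, the cycle lengths are 7, 2, 1.
The order of s is the least common multiple of its cycle lengths: lcm(7, 2) = 14.

14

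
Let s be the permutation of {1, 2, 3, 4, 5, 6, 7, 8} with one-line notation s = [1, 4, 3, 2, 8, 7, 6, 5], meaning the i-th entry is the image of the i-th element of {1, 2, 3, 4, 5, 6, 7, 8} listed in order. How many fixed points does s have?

2

The fixed points (elements with s(x) = x) are {1, 3}, so there are 2.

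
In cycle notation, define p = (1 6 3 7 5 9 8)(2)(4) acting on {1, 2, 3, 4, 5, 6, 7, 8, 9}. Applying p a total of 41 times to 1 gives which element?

1 lies in the 7-cycle (1 6 3 7 5 9 8).
On a 7-cycle, p^7 is the identity, so p^41 = p^6 there (41 ≡ 6 mod 7).
Stepping 6 places around the cycle: 1 → 6 → 3 → 7 → 5 → 9 → 8.

8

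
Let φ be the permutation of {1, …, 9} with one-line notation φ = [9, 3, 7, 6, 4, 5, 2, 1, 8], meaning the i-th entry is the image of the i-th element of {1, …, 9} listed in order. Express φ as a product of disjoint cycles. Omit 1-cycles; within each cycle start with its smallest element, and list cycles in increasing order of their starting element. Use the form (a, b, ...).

Start at 1 and follow images: 1 → 9 → 8 → 1, giving the cycle (1, 9, 8).
Repeating from the next unused element and collecting all non-trivial cycles gives (1, 9, 8)(2, 3, 7)(4, 6, 5).

(1, 9, 8)(2, 3, 7)(4, 6, 5)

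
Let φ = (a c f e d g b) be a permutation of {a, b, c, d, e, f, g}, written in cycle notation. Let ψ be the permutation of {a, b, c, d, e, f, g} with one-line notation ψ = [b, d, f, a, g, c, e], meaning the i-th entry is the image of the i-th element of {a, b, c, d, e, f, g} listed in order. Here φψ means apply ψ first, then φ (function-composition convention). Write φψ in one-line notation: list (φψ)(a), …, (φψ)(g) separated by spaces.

a g e c b f d

(φψ)(x) = φ(ψ(x)). Computing each image: φ(ψ(a)) = φ(b) = a, φ(ψ(b)) = φ(d) = g, φ(ψ(c)) = φ(f) = e, φ(ψ(d)) = φ(a) = c, φ(ψ(e)) = φ(g) = b, φ(ψ(f)) = φ(c) = f, φ(ψ(g)) = φ(e) = d.
Hence φψ = [a g e c b f d].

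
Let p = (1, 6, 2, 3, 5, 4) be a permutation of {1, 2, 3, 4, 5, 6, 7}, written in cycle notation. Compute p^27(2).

4

2 lies in the 6-cycle (1, 6, 2, 3, 5, 4).
Powers repeat with period 6 on this cycle, and 27 mod 6 = 3, so p^27(2) = p^3(2).
Stepping 3 places around the cycle: 2 → 3 → 5 → 4.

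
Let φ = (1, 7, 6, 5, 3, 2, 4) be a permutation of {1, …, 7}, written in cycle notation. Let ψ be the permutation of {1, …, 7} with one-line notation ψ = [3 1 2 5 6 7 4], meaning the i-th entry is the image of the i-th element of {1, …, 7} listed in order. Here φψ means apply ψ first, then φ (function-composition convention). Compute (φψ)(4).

ψ(4) = 5, then φ(5) = 3; composing gives (φψ)(4) = 3.

3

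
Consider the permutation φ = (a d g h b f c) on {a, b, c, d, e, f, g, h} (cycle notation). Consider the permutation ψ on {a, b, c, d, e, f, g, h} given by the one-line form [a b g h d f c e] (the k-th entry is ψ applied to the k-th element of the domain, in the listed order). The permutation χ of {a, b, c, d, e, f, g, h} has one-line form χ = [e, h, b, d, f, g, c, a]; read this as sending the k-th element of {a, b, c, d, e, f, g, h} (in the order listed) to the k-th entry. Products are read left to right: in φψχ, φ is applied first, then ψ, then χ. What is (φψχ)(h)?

Chase h: φ(h) = b; ψ(b) = b; χ(b) = h. Hence (φψχ)(h) = h.

h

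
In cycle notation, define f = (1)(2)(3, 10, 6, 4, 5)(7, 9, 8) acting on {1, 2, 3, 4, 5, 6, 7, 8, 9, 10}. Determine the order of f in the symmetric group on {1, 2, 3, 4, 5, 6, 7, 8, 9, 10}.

15

The disjoint cycles have lengths 5, 3, 1, 1.
Since disjoint cycles commute, ord(f) = lcm(5, 3) = 15.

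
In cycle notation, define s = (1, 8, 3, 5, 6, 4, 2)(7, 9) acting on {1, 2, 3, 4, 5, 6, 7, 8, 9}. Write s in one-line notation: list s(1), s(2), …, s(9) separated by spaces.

Reading each image from the cycles: 1→8, 2→1, 3→5, 4→2, 5→6, 6→4, 7→9, 8→3, 9→7.
Listing these in domain order gives 8 1 5 2 6 4 9 3 7.

8 1 5 2 6 4 9 3 7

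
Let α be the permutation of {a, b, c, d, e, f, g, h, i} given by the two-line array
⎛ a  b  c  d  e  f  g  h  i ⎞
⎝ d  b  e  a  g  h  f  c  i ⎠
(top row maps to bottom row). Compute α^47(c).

g

Tracing c → e → … returns to c after 5 steps, so c lies in a 5-cycle (c, e, g, f, h).
On a 5-cycle, α^5 is the identity, so α^47 = α^2 there (47 ≡ 2 mod 5).
Stepping 2 places around the cycle: c → e → g.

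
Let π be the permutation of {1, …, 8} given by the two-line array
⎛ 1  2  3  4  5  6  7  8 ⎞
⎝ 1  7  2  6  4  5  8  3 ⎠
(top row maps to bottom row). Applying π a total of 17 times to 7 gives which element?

Tracing 7 → 8 → … returns to 7 after 4 steps, so 7 lies in a 4-cycle (2, 7, 8, 3).
Since the cycle has length 4, π^17 acts on it the same as π^1 (17 mod 4 = 1).
Advancing 1 step from 7: 7 → 8.

8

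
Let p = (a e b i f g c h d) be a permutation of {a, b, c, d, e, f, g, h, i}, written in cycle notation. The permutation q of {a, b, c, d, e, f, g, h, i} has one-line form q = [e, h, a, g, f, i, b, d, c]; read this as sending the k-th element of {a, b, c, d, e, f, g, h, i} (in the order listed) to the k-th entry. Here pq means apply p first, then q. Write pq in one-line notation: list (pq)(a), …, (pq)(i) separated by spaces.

(pq)(x) = q(p(x)). Computing each image: q(p(a)) = q(e) = f, q(p(b)) = q(i) = c, q(p(c)) = q(h) = d, q(p(d)) = q(a) = e, q(p(e)) = q(b) = h, q(p(f)) = q(g) = b, q(p(g)) = q(c) = a, q(p(h)) = q(d) = g, q(p(i)) = q(f) = i.
Hence pq = [f c d e h b a g i].

f c d e h b a g i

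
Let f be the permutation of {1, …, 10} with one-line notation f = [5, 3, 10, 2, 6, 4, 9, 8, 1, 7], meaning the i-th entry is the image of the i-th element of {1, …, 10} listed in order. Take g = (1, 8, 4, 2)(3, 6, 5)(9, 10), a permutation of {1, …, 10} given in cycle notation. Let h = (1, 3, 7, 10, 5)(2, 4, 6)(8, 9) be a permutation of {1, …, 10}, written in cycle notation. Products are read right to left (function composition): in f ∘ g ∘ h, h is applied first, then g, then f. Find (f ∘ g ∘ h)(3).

(f ∘ g ∘ h)(3) = f(g(h(3))). h(3) = 7, then g(7) = 7, then f(7) = 9, so the result is 9.

9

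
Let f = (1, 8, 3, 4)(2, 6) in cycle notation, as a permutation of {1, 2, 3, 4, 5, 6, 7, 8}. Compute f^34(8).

4

8 lies in the 4-cycle (1, 8, 3, 4).
On a 4-cycle, f^4 is the identity, so f^34 = f^2 there (34 ≡ 2 mod 4).
Advancing 2 steps from 8: 8 → 3 → 4.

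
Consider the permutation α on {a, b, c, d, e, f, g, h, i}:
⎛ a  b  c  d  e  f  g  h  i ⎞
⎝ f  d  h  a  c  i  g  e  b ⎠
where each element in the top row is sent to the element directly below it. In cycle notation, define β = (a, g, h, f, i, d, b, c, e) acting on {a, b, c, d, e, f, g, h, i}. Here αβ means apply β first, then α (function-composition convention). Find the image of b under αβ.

(αβ)(b) = α(β(b)). β(b) = c, then α(c) = h. So (αβ)(b) = h.

h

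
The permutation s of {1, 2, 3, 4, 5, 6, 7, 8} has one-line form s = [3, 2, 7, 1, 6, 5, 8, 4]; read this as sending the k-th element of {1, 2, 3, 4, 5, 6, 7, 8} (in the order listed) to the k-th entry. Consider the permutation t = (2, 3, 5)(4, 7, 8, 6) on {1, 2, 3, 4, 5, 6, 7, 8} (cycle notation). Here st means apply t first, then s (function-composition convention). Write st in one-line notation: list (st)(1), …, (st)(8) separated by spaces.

For each element, apply t then s: 1 → 1 → 3; 2 → 3 → 7; 3 → 5 → 6; 4 → 7 → 8; 5 → 2 → 2; 6 → 4 → 1; 7 → 8 → 4; 8 → 6 → 5.
Collecting the images, st = [3 7 6 8 2 1 4 5].

3 7 6 8 2 1 4 5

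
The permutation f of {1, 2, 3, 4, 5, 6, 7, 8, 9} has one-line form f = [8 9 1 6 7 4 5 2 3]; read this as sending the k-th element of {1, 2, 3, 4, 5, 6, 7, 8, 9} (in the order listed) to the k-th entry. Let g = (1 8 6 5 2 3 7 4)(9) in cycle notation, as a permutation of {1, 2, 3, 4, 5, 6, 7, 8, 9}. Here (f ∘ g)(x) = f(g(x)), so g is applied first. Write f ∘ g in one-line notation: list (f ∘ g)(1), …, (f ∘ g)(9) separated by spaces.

2 1 5 8 9 7 6 4 3

Chase each element through g then f: 1 → 8 → 2; 2 → 3 → 1; 3 → 7 → 5; 4 → 1 → 8; 5 → 2 → 9; 6 → 5 → 7; 7 → 4 → 6; 8 → 6 → 4; 9 → 9 → 3.
So f ∘ g in one-line form is 2 1 5 8 9 7 6 4 3.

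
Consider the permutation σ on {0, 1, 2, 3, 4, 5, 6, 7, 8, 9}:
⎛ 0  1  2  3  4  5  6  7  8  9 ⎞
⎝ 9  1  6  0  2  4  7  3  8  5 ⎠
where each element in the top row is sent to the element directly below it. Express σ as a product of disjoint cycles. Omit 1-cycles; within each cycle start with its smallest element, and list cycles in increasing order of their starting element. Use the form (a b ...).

(0 9 5 4 2 6 7 3)

From 0: 0 → 9 → 5 → 4 → 2 → 6 → 7 → 3 → 0, closing the cycle (0 9 5 4 2 6 7 3).
Repeating from the next unused element and collecting all non-trivial cycles gives (0 9 5 4 2 6 7 3).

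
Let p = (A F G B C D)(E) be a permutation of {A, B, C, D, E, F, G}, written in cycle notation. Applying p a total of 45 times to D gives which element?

D lies in the 6-cycle (A F G B C D).
Since the cycle has length 6, p^45 acts on it the same as p^3 (45 mod 6 = 3).
Advancing 3 steps from D: D → A → F → G.

G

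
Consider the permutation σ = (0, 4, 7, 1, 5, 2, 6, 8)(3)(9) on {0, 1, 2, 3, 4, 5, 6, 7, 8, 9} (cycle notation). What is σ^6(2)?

1

2 lies in the 8-cycle (0, 4, 7, 1, 5, 2, 6, 8).
Stepping 6 places around the cycle: 2 → 6 → 8 → 0 → 4 → 7 → 1.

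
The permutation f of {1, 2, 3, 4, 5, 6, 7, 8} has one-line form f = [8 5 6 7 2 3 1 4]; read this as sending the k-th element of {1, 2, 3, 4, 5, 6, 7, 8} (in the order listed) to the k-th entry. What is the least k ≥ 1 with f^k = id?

Decomposing into disjoint cycles gives cycle lengths 4, 2, 2.
The order is lcm(4, 2, 2) = 4.

4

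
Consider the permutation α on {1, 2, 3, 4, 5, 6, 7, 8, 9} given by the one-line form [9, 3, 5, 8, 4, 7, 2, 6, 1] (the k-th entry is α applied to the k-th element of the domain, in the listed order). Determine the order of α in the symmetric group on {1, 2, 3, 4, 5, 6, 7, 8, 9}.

The disjoint-cycle form of α has cycle lengths 7, 2.
The order is lcm(7, 2) = 14.

14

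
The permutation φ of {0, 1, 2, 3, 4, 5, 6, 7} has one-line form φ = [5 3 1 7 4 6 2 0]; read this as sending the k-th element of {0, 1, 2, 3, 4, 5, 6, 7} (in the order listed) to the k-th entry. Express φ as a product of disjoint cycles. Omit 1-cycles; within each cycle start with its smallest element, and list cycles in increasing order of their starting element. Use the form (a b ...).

(0 5 6 2 1 3 7)

From 0: 0 → 5 → 6 → 2 → 1 → 3 → 7 → 0, closing the cycle (0 5 6 2 1 3 7).
Continuing from each remaining unvisited element yields (0 5 6 2 1 3 7).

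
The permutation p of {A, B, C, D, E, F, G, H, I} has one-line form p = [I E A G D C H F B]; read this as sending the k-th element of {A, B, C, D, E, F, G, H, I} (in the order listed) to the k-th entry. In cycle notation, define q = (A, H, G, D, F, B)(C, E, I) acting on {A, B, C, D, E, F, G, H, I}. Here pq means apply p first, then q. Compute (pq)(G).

p(G) = H, then q(H) = G; composing gives (pq)(G) = G.

G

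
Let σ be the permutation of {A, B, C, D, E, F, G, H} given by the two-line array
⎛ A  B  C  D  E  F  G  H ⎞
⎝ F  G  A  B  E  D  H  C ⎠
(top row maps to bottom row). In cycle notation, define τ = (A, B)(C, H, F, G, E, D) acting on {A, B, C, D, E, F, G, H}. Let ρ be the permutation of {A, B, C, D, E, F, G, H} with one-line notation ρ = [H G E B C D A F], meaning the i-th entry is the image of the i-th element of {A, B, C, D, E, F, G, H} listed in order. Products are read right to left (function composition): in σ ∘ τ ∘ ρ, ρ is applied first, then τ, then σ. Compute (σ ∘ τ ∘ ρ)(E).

C

Apply the permutations in order: ρ(E) = C, then τ(C) = H, then σ(H) = C. So (σ ∘ τ ∘ ρ)(E) = C.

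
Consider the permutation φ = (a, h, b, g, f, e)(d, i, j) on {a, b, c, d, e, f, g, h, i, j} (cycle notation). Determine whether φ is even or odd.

The cycle lengths are 6, 3, 1.
A cycle is odd iff its length is even; φ has 1 even-length cycle, so sgn(φ) = (−1)^1 and φ is odd.

odd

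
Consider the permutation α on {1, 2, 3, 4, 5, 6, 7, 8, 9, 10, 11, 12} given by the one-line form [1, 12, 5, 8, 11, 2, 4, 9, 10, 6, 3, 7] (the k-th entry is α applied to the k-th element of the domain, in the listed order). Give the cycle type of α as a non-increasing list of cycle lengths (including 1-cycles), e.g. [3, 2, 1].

The disjoint cycles are (1)(2, 12, 7, 4, 8, 9, 10, 6)(3, 5, 11), with lengths 8, 3, 1 in non-increasing order.

[8, 3, 1]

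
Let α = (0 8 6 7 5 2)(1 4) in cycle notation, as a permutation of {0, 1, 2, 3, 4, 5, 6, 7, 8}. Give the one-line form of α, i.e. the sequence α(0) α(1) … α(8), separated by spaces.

8 4 0 3 1 2 7 5 6

Image by image: 0→8, 1→4, 2→0, 3→3, 4→1, 5→2, 6→7, 7→5, 8→6.
Listing these in domain order gives 8 4 0 3 1 2 7 5 6.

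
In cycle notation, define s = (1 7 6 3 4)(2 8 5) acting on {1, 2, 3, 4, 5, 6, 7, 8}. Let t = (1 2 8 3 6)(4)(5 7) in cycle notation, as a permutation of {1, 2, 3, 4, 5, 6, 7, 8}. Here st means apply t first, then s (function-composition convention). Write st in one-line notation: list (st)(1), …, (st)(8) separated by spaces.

(st)(x) = s(t(x)). Computing each image: s(t(1)) = s(2) = 8, s(t(2)) = s(8) = 5, s(t(3)) = s(6) = 3, s(t(4)) = s(4) = 1, s(t(5)) = s(7) = 6, s(t(6)) = s(1) = 7, s(t(7)) = s(5) = 2, s(t(8)) = s(3) = 4.
Hence st = [8 5 3 1 6 7 2 4].

8 5 3 1 6 7 2 4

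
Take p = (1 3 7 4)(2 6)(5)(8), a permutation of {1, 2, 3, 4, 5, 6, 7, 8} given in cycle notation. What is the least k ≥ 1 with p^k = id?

4

The cycle type of p is (4, 2, 1, 1).
Since disjoint cycles commute, ord(p) = lcm(4, 2) = 4.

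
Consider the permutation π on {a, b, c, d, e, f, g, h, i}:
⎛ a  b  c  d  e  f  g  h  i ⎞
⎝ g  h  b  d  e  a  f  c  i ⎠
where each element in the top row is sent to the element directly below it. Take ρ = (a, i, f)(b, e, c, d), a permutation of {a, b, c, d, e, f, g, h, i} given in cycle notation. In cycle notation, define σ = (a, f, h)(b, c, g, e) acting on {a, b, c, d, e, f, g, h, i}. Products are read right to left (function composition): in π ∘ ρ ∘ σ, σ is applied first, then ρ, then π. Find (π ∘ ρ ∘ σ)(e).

e

(π ∘ ρ ∘ σ)(e) = π(ρ(σ(e))). σ(e) = b, then ρ(b) = e, then π(e) = e, so the result is e.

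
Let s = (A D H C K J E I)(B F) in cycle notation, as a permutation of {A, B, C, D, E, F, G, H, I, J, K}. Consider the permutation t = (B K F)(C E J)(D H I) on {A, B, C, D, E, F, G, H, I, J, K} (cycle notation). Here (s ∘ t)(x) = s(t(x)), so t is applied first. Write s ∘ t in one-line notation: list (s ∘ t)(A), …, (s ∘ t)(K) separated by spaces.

D J I C E F G A H K B

Chase each element through t then s: A → A → D; B → K → J; C → E → I; D → H → C; E → J → E; F → B → F; G → G → G; H → I → A; I → D → H; J → C → K; K → F → B.
So s ∘ t in one-line form is D J I C E F G A H K B.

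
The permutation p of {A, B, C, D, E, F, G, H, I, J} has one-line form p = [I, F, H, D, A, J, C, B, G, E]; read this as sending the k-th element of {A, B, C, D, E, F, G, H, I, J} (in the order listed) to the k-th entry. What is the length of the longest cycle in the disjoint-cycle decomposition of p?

Decomposing into disjoint cycles gives (A, I, G, C, H, B, F, J, E); the longest has length 9.

9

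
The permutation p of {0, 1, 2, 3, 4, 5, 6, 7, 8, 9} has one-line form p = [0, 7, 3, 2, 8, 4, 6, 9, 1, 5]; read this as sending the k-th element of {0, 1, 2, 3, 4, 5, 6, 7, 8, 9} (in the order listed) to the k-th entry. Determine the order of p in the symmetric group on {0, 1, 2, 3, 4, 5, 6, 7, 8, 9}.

6

Decomposing into disjoint cycles gives cycle lengths 6, 2, 1, 1.
The order of p is the least common multiple of its cycle lengths: lcm(6, 2) = 6.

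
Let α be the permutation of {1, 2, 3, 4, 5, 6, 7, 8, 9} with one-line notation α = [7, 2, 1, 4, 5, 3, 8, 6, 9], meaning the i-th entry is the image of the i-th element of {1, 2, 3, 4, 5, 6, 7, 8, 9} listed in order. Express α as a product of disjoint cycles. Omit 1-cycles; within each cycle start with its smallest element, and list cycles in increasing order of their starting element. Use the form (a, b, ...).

From 1: 1 → 7 → 8 → 6 → 3 → 1, closing the cycle (1, 7, 8, 6, 3).
Repeating from the next unused element and collecting all non-trivial cycles gives (1, 7, 8, 6, 3).

(1, 7, 8, 6, 3)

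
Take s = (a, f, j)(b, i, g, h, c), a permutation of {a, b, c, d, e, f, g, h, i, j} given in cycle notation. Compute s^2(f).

f lies in the 3-cycle (a, f, j).
Stepping 2 places around the cycle: f → j → a.

a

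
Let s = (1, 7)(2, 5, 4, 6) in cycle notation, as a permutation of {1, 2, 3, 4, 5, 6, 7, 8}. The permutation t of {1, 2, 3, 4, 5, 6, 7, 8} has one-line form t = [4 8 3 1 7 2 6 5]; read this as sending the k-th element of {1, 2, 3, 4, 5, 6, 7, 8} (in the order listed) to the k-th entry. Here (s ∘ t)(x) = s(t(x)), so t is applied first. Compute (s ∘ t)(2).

t(2) = 8, then s(8) = 8; composing gives (s ∘ t)(2) = 8.

8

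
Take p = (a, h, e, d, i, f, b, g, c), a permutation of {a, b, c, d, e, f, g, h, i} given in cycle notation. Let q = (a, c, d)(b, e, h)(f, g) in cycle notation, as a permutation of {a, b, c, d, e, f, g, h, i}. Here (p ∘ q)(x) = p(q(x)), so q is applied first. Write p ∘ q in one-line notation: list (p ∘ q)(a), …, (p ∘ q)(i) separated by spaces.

(p ∘ q)(x) = p(q(x)). Computing each image: p(q(a)) = p(c) = a, p(q(b)) = p(e) = d, p(q(c)) = p(d) = i, p(q(d)) = p(a) = h, p(q(e)) = p(h) = e, p(q(f)) = p(g) = c, p(q(g)) = p(f) = b, p(q(h)) = p(b) = g, p(q(i)) = p(i) = f.
Hence p ∘ q = [a d i h e c b g f].

a d i h e c b g f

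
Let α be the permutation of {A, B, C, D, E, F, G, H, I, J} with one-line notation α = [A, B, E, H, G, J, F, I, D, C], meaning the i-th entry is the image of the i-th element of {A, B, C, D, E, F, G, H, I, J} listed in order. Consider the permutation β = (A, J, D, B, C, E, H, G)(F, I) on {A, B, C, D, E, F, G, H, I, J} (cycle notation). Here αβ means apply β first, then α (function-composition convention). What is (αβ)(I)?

J

(αβ)(I) = α(β(I)). β(I) = F, then α(F) = J. So (αβ)(I) = J.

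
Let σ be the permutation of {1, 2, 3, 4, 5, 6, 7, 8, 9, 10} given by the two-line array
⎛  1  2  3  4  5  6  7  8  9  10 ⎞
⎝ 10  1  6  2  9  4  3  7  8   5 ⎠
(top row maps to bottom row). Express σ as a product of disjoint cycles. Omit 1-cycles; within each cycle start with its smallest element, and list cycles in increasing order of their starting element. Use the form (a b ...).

Iterating σ from 1 gives 1 → 10 → 5 → 9 → 8 → 7 → 3 → 6 → 4 → 2 → 1; that is the 10-cycle (1 10 5 9 8 7 3 6 4 2).
Continuing from each remaining unvisited element yields (1 10 5 9 8 7 3 6 4 2).

(1 10 5 9 8 7 3 6 4 2)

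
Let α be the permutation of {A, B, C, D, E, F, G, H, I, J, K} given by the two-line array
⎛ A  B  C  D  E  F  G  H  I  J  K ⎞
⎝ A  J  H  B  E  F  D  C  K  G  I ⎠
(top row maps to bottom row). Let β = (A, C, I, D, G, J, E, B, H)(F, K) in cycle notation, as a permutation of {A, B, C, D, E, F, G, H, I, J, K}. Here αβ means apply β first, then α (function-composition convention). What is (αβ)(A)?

H

β(A) = C, then α(C) = H; composing gives (αβ)(A) = H.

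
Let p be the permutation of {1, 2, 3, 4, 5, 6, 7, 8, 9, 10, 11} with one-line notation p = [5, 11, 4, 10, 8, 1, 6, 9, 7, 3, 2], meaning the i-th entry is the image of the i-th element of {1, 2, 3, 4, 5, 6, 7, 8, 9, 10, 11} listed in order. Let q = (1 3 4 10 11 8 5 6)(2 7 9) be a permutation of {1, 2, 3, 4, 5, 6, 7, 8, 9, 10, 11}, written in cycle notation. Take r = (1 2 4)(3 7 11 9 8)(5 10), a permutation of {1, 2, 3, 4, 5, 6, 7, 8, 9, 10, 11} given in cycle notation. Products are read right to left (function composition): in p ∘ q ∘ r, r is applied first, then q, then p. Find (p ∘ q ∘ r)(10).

1

Chase 10: r(10) = 5; q(5) = 6; p(6) = 1. Hence (p ∘ q ∘ r)(10) = 1.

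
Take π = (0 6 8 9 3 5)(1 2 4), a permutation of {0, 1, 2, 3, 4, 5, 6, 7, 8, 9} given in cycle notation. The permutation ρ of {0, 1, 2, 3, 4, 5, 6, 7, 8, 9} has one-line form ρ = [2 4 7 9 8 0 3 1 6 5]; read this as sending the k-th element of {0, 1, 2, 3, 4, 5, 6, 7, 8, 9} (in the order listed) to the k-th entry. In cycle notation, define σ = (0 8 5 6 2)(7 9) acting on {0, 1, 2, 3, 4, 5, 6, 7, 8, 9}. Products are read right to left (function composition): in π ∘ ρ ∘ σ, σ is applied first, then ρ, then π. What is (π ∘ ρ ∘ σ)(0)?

Apply the permutations in order: σ(0) = 8, then ρ(8) = 6, then π(6) = 8. So (π ∘ ρ ∘ σ)(0) = 8.

8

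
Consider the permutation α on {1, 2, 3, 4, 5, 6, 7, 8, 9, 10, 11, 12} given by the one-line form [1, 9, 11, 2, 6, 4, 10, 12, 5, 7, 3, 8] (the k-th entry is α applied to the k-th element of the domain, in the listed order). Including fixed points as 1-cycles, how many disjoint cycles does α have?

5

The cycle decomposition is (1)(2, 9, 5, 6, 4)(3, 11)(7, 10)(8, 12), which has 5 cycles (counting 1-cycles).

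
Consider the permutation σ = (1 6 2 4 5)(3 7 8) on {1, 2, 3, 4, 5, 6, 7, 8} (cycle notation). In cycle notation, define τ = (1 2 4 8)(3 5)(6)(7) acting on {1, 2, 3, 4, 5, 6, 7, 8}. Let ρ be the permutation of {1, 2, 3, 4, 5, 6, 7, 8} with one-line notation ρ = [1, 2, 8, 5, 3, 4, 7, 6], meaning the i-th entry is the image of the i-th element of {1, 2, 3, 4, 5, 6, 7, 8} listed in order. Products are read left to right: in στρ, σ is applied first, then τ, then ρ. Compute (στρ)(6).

5

Chase 6: σ(6) = 2; τ(2) = 4; ρ(4) = 5. Hence (στρ)(6) = 5.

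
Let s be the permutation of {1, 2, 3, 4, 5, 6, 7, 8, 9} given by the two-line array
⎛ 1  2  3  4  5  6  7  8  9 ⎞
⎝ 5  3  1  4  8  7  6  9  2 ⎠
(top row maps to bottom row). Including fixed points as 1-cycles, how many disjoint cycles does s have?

3

The cycle decomposition is (1, 5, 8, 9, 2, 3)(4)(6, 7), which has 3 cycles (counting 1-cycles).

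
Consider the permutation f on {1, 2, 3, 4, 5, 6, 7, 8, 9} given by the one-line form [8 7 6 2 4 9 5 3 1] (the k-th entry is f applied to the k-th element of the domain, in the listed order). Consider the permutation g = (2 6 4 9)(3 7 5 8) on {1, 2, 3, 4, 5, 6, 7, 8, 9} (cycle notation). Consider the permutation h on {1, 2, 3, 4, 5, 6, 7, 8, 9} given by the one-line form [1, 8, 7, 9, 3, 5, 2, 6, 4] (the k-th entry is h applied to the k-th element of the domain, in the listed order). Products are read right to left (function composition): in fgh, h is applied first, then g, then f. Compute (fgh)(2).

6

Chase 2: h(2) = 8; g(8) = 3; f(3) = 6. Hence (fgh)(2) = 6.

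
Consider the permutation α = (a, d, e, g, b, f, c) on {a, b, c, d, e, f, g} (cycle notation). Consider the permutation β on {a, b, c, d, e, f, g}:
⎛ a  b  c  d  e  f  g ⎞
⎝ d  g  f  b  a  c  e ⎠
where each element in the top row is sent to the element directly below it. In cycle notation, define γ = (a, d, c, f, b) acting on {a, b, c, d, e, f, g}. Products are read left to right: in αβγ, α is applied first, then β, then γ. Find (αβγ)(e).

Chase e: α(e) = g; β(g) = e; γ(e) = e. Hence (αβγ)(e) = e.

e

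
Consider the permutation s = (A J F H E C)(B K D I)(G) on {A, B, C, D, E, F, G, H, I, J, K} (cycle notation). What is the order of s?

12

The cycle type of s is (6, 4, 1).
Since disjoint cycles commute, ord(s) = lcm(6, 4) = 12.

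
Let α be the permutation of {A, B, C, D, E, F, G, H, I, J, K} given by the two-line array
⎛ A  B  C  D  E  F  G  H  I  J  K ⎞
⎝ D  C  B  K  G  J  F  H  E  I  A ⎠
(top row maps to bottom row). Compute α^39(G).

E

Tracing G → F → … returns to G after 5 steps, so G lies in a 5-cycle (E, G, F, J, I).
Since the cycle has length 5, α^39 acts on it the same as α^4 (39 mod 5 = 4).
Advancing 4 steps from G: G → F → J → I → E.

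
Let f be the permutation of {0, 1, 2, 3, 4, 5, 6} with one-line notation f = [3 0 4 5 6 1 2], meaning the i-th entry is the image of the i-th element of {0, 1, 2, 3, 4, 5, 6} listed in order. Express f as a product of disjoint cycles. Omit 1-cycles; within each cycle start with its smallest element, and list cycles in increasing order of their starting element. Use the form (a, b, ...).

(0, 3, 5, 1)(2, 4, 6)

From 0: 0 → 3 → 5 → 1 → 0, closing the cycle (0, 3, 5, 1).
Continuing from each remaining unvisited element yields (0, 3, 5, 1)(2, 4, 6).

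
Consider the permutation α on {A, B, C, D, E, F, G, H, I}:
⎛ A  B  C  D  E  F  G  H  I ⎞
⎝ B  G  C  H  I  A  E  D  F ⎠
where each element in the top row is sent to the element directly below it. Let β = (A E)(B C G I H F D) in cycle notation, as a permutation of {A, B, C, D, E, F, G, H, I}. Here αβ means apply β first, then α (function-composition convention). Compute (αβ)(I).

D

(αβ)(I) = α(β(I)). β(I) = H, then α(H) = D. So (αβ)(I) = D.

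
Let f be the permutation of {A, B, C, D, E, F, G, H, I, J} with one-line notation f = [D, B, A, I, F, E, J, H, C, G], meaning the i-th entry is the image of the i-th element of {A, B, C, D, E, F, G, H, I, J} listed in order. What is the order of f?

4

Writing f as disjoint cycles, the cycle lengths are 4, 2, 2, 1, 1.
The order of f is the least common multiple of its cycle lengths: lcm(4, 2, 2) = 4.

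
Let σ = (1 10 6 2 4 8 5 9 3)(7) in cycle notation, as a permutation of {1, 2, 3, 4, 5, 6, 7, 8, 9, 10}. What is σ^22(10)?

8

10 lies in the 9-cycle (1 10 6 2 4 8 5 9 3).
Since the cycle has length 9, σ^22 acts on it the same as σ^4 (22 mod 9 = 4).
Stepping 4 places around the cycle: 10 → 6 → 2 → 4 → 8.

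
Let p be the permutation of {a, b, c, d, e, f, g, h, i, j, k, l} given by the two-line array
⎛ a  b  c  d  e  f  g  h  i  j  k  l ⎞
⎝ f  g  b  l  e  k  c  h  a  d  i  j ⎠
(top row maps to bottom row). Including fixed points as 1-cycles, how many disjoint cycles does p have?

The cycle decomposition is (a f k i)(b g c)(d l j)(e)(h), which has 5 cycles (counting 1-cycles).

5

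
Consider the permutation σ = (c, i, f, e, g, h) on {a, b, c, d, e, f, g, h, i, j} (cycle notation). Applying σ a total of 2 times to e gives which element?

e lies in the 6-cycle (c, i, f, e, g, h).
Advancing 2 steps from e: e → g → h.

h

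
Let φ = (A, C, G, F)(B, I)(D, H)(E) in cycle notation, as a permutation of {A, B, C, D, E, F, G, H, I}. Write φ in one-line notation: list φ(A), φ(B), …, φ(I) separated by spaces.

Image by image: A→C, B→I, C→G, D→H, E→E, F→A, G→F, H→D, I→B.
So the one-line form is C I G H E A F D B.

C I G H E A F D B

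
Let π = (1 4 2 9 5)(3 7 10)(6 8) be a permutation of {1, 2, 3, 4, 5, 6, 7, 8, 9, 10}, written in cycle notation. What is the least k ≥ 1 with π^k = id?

The cycle type of π is (5, 3, 2).
The order is lcm(5, 3, 2) = 30.

30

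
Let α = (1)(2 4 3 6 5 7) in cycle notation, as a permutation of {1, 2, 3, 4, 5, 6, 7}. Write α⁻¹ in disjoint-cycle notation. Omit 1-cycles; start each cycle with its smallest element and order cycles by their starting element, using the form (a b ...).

(2 7 5 6 3 4)

If α sends a → b within a cycle, α⁻¹ sends b → a; equivalently, reverse each cycle.
Reversing each cycle of α and rotating so the smallest element leads gives (2 7 5 6 3 4).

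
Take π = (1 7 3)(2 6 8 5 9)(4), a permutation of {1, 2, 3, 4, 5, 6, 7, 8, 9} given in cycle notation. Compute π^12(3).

3

3 lies in the 3-cycle (1 7 3).
Powers repeat with period 3 on this cycle, and 12 mod 3 = 0, so π^12(3) = π^0(3).
So π^12(3) = 3.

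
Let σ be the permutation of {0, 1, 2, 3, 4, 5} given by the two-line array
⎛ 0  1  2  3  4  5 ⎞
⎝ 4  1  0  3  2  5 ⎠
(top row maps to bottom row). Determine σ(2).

The entry below 2 in the array is 0, so σ(2) = 0.

0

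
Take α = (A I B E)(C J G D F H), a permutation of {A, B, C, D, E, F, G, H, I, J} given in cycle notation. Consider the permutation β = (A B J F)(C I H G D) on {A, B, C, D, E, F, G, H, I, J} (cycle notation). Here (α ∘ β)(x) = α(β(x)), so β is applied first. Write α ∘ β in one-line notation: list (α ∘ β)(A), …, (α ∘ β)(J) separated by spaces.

E G B J A I F D C H

(α ∘ β)(x) = α(β(x)). Computing each image: α(β(A)) = α(B) = E, α(β(B)) = α(J) = G, α(β(C)) = α(I) = B, α(β(D)) = α(C) = J, α(β(E)) = α(E) = A, α(β(F)) = α(A) = I, α(β(G)) = α(D) = F, α(β(H)) = α(G) = D, α(β(I)) = α(H) = C, α(β(J)) = α(F) = H.
Hence α ∘ β = [E G B J A I F D C H].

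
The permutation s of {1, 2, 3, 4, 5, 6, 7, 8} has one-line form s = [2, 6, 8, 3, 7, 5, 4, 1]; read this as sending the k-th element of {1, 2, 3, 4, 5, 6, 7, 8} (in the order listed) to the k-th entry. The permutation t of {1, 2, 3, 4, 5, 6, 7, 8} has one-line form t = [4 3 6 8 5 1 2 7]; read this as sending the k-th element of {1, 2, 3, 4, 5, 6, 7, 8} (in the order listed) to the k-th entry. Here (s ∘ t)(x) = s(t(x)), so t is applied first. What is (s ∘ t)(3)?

5

t(3) = 6, then s(6) = 5; composing gives (s ∘ t)(3) = 5.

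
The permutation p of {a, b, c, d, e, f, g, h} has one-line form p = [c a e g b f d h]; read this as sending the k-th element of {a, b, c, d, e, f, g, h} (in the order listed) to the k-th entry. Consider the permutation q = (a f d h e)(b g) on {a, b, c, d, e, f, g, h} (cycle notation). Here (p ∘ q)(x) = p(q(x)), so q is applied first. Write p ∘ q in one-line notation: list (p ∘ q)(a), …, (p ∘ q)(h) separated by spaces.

For each element, apply q then p: a → f → f; b → g → d; c → c → e; d → h → h; e → a → c; f → d → g; g → b → a; h → e → b.
Collecting the images, p ∘ q = [f d e h c g a b].

f d e h c g a b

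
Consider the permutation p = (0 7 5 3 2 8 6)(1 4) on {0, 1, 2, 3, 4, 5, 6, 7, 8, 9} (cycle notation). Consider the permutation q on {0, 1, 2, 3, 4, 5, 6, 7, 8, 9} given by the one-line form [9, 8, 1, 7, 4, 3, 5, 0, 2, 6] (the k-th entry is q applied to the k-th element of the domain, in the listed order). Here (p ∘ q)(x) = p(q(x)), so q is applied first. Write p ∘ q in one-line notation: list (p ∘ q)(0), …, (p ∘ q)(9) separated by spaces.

(p ∘ q)(x) = p(q(x)). Computing each image: p(q(0)) = p(9) = 9, p(q(1)) = p(8) = 6, p(q(2)) = p(1) = 4, p(q(3)) = p(7) = 5, p(q(4)) = p(4) = 1, p(q(5)) = p(3) = 2, p(q(6)) = p(5) = 3, p(q(7)) = p(0) = 7, p(q(8)) = p(2) = 8, p(q(9)) = p(6) = 0.
Hence p ∘ q = [9 6 4 5 1 2 3 7 8 0].

9 6 4 5 1 2 3 7 8 0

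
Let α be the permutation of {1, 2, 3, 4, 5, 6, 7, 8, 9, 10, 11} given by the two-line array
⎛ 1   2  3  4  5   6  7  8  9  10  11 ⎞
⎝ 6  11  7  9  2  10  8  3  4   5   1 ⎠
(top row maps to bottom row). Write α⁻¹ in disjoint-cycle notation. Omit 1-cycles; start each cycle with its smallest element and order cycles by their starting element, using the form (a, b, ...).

The cycle decomposition of α is (1, 6, 10, 5, 2, 11)(3, 7, 8)(4, 9).
The inverse reverses every cycle; in canonical form, α⁻¹ = (1, 11, 2, 5, 10, 6)(3, 8, 7)(4, 9).

(1, 11, 2, 5, 10, 6)(3, 8, 7)(4, 9)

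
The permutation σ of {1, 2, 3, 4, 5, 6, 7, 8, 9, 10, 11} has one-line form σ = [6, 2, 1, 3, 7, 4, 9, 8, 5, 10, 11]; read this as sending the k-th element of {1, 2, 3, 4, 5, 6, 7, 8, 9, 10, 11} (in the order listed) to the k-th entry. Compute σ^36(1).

Tracing 1 → 6 → … returns to 1 after 4 steps, so 1 lies in a 4-cycle (1, 6, 4, 3).
On a 4-cycle, σ^4 is the identity, so σ^36 = σ^0 there (36 ≡ 0 mod 4).
So σ^36(1) = 1.

1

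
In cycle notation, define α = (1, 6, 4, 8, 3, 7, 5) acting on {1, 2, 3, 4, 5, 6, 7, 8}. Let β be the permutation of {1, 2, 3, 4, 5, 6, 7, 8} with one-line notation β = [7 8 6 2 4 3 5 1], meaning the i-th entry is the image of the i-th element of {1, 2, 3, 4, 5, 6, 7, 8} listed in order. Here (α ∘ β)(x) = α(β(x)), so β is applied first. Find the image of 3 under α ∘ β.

First apply β: β(3) = 6, then α(6) = 4. Thus (α ∘ β)(3) = 4.

4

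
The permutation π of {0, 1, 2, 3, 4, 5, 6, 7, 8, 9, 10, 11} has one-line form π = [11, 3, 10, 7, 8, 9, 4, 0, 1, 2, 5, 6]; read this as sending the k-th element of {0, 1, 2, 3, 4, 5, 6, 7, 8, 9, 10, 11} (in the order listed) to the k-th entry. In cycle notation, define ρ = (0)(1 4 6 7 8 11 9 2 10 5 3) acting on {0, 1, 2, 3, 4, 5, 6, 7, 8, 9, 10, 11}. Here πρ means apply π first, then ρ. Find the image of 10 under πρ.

3

(πρ)(10) = ρ(π(10)). π(10) = 5, then ρ(5) = 3. So (πρ)(10) = 3.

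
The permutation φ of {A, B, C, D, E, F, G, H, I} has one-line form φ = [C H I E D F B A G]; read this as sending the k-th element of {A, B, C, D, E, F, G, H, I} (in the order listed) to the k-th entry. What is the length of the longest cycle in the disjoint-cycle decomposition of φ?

6

Decomposing into disjoint cycles gives (A, C, I, G, B, H)(D, E); the longest has length 6.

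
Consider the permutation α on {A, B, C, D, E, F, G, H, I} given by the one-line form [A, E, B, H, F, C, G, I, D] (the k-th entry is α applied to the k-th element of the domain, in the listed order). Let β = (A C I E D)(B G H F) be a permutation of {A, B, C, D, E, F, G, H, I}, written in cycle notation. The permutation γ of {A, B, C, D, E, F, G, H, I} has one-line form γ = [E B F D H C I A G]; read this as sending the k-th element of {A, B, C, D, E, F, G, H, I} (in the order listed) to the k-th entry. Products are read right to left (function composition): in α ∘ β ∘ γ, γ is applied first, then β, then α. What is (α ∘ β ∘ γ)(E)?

C

Apply the permutations in order: γ(E) = H, then β(H) = F, then α(F) = C. So (α ∘ β ∘ γ)(E) = C.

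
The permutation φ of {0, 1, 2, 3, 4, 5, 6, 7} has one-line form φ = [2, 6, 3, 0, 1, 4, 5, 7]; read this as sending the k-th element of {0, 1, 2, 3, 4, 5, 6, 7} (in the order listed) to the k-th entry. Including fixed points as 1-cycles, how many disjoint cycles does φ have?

3

The cycle decomposition is (0 2 3)(1 6 5 4)(7), which has 3 cycles (counting 1-cycles).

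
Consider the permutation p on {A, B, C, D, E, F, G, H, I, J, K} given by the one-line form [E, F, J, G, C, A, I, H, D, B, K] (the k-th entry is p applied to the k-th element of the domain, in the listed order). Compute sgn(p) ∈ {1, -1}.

-1

In disjoint-cycle form the cycle lengths are 6, 3, 1, 1.
A cycle of length ℓ contributes ℓ−1 transpositions, so p is a product of 5 + 2 = 7 transpositions — odd.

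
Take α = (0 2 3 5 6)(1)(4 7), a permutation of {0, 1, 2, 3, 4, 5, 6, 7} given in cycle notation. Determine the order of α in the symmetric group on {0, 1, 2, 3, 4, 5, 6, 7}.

10

The cycle type of α is (5, 2, 1).
Since disjoint cycles commute, ord(α) = lcm(5, 2) = 10.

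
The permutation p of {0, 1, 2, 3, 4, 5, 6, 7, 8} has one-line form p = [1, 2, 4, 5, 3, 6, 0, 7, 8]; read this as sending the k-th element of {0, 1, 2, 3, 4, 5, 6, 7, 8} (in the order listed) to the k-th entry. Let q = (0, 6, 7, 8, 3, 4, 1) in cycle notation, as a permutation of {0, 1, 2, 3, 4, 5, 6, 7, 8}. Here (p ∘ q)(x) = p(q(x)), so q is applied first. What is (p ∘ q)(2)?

(p ∘ q)(2) = p(q(2)). q(2) = 2, then p(2) = 4. So (p ∘ q)(2) = 4.

4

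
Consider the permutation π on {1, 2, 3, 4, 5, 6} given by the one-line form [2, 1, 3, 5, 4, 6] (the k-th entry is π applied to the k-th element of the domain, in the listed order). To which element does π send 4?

5

4 is element number 4 of the domain, and entry number 4 of the one-line form is 5, so π(4) = 5.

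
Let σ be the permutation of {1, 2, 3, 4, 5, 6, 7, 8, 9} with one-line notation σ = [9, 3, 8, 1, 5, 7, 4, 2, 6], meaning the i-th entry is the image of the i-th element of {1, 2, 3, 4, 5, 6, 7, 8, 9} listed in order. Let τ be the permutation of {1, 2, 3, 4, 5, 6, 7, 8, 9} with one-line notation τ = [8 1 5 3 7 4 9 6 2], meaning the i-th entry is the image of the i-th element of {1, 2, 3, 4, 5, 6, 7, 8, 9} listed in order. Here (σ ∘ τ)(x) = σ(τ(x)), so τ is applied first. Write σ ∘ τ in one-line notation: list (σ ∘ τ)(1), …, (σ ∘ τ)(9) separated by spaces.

2 9 5 8 4 1 6 7 3

Chase each element through τ then σ: 1 → 8 → 2; 2 → 1 → 9; 3 → 5 → 5; 4 → 3 → 8; 5 → 7 → 4; 6 → 4 → 1; 7 → 9 → 6; 8 → 6 → 7; 9 → 2 → 3.
So σ ∘ τ in one-line form is 2 9 5 8 4 1 6 7 3.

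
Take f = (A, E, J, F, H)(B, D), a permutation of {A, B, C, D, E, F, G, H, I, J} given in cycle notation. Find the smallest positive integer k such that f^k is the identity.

The cycle type of f is (5, 2, 1, 1, 1).
The order of f is the least common multiple of its cycle lengths: lcm(5, 2) = 10.

10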